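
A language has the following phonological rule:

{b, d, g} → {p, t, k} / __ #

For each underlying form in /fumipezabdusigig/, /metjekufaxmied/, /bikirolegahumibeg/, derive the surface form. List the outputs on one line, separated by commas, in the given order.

/fumipezabdusigig/: /g/ is a voiced stop in word-final position, so it devoices to [k]. → [fumipezabdusigik].
/metjekufaxmied/: /d/ is a voiced stop in word-final position, so it devoices to [t]. → [metjekufaxmiet].
/bikirolegahumibeg/: /g/ is a voiced stop in word-final position, so it devoices to [k]. → [bikirolegahumibek].

fumipezabdusigik, metjekufaxmiet, bikirolegahumibek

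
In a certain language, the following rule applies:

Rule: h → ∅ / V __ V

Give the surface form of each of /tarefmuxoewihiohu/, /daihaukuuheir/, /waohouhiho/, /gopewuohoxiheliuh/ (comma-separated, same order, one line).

/tarefmuxoewihiohu/: /h/ occurs between vowels /i/ and /i/, so it deletes. /h/ occurs between vowels /o/ and /u/, so it deletes. → [tarefmuxoewiiou].
/daihaukuuheir/: /h/ occurs between vowels /i/ and /a/, so it deletes. /h/ occurs between vowels /u/ and /e/, so it deletes. → [daiaukuueir].
/waohouhiho/: /h/ occurs between vowels /o/ and /o/, so it deletes. /h/ occurs between vowels /u/ and /i/, so it deletes. /h/ occurs between vowels /i/ and /o/, so it deletes. → [waoouio].
/gopewuohoxiheliuh/: /h/ occurs between vowels /o/ and /o/, so it deletes. /h/ occurs between vowels /i/ and /e/, so it deletes. → [gopewuooxieliuh].

tarefmuxoewiiou, daiaukuueir, waoouio, gopewuooxieliuh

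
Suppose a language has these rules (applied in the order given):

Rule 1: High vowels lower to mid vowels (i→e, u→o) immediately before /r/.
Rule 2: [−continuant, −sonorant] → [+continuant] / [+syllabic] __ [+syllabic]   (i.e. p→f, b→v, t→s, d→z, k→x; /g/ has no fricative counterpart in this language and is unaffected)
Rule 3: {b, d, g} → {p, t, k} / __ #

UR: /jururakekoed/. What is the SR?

Rule 1 (pre-rhotic lowering): /u/ is a high vowel immediately before /r/, so it lowers to [o]. /u/ is a high vowel immediately before /r/, so it lowers to [o]. /jururakekoed/ → jororakekoed.
Rule 2 (intervocalic spirantization): /k/ is a stop between vowels /a/ and /e/, so it spirantizes to the fricative [x]. /k/ is a stop between vowels /e/ and /o/, so it spirantizes to the fricative [x]. /jororakekoed/ → jororaxexoed.
Rule 3 (final devoicing): /d/ is a voiced stop in word-final position, so it devoices to [t]. /jororaxexoed/ → jororaxexoet.

jororaxexoet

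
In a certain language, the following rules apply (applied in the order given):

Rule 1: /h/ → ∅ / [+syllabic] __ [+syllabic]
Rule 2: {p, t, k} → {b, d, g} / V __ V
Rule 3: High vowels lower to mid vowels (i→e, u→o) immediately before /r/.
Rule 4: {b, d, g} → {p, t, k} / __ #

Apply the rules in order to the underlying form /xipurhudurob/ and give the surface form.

Rule 1 (intervocalic h-deletion): no segment meets the environment; /xipurhudurob/ is unchanged.
Rule 2 (intervocalic voicing): /p/ is a voiceless stop between vowels /i/ and /u/, so it voices to [b]. /xipurhudurob/ → xiburhudurob.
Rule 3 (pre-rhotic lowering): /u/ is a high vowel immediately before /r/, so it lowers to [o]. /u/ is a high vowel immediately before /r/, so it lowers to [o]. /xiburhudurob/ → xiborhudorob.
Rule 4 (final devoicing): /b/ is a voiced stop in word-final position, so it devoices to [p]. /xiborhudorob/ → xiborhudorop.

xiborhudorop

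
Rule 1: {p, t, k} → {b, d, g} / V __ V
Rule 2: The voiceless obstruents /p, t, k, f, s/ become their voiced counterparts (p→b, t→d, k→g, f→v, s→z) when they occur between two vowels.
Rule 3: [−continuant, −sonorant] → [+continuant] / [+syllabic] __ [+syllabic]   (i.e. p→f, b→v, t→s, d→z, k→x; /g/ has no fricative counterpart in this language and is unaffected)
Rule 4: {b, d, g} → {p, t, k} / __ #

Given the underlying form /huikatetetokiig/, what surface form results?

Rule 1 (intervocalic voicing): /k/ is a voiceless stop between vowels /i/ and /a/, so it voices to [g]. /t/ is a voiceless stop between vowels /a/ and /e/, so it voices to [d]. /t/ is a voiceless stop between vowels /e/ and /e/, so it voices to [d]. /t/ is a voiceless stop between vowels /e/ and /o/, so it voices to [d]. /k/ is a voiceless stop between vowels /o/ and /i/, so it voices to [g]. /huikatetetokiig/ → huigadededogiig.
Rule 2 (intervocalic voicing): no segment meets the environment; /huigadededogiig/ is unchanged.
Rule 3 (intervocalic spirantization): /d/ is a stop between vowels /a/ and /e/, so it spirantizes to the fricative [z]. /d/ is a stop between vowels /e/ and /e/, so it spirantizes to the fricative [z]. /d/ is a stop between vowels /e/ and /o/, so it spirantizes to the fricative [z]. /huigadededogiig/ → huigazezezogiig.
Rule 4 (final devoicing): /g/ is a voiced stop in word-final position, so it devoices to [k]. /huigazezezogiig/ → huigazezezogiik.

huigazezezogiik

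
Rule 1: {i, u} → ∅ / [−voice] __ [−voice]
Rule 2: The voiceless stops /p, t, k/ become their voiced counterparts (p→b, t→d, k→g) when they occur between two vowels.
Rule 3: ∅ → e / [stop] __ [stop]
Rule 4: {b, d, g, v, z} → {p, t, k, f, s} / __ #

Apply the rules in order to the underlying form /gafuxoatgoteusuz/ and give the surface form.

Rule 1 (high vowel syncope): /u/ is a high vowel flanked by voiceless consonants /f/ and /x/, so it deletes. /gafuxoatgoteusuz/ → gafxoatgoteusuz.
Rule 2 (intervocalic voicing): /t/ is a voiceless stop between vowels /o/ and /e/, so it voices to [d]. /gafxoatgoteusuz/ → gafxoatgodeusuz.
Rule 3 (stop-cluster e-epenthesis): /t/ and /g/ form a stop–stop cluster, so [e] is inserted between them. /gafxoatgodeusuz/ → gafxoategodeusuz.
Rule 4 (final devoicing): /z/ is a voiced obstruent in word-final position, so it devoices to [s]. /gafxoategodeusuz/ → gafxoategodeusus.

gafxoategodeusus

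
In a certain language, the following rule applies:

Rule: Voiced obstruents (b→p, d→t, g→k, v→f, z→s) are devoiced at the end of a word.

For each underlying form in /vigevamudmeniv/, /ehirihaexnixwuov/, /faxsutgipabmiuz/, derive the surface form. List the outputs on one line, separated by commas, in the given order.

vigevamudmenif, ehirihaexnixwuof, faxsutgipabmius

/vigevamudmeniv/: /v/ is a voiced obstruent in word-final position, so it devoices to [f]. → [vigevamudmenif].
/ehirihaexnixwuov/: /v/ is a voiced obstruent in word-final position, so it devoices to [f]. → [ehirihaexnixwuof].
/faxsutgipabmiuz/: /z/ is a voiced obstruent in word-final position, so it devoices to [s]. → [faxsutgipabmius].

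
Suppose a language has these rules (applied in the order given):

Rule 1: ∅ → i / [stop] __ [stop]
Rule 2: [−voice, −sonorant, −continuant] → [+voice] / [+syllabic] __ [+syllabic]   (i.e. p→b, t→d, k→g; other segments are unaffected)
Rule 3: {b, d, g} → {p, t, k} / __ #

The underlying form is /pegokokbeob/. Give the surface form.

pegogogibeop

Rule 1 (stop-cluster i-epenthesis): /k/ and /b/ form a stop–stop cluster, so [i] is inserted between them. /pegokokbeob/ → pegokokibeob.
Rule 2 (intervocalic voicing): /k/ is a voiceless stop between vowels /o/ and /o/, so it voices to [g]. /k/ is a voiceless stop between vowels /o/ and /i/, so it voices to [g]. /pegokokibeob/ → pegogogibeob.
Rule 3 (final devoicing): /b/ is a voiced stop in word-final position, so it devoices to [p]. /pegogogibeob/ → pegogogibeop.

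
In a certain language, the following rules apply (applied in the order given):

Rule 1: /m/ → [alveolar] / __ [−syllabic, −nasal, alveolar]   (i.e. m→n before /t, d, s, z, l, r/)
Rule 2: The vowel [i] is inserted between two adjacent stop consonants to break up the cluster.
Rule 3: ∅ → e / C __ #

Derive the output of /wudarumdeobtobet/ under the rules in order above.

Rule 1 (nasal place assimilation): /m/ precedes the alveolar consonant /d/, so it assimilates in place to [n]. /wudarumdeobtobet/ → wudarundeobtobet.
Rule 2 (stop-cluster i-epenthesis): /b/ and /t/ form a stop–stop cluster, so [i] is inserted between them. /wudarundeobtobet/ → wudarundeobitobet.
Rule 3 (final e-epenthesis): the form ends in the consonant /t/, so [e] is inserted word-finally. /wudarundeobitobet/ → wudarundeobitobete.

wudarundeobitobete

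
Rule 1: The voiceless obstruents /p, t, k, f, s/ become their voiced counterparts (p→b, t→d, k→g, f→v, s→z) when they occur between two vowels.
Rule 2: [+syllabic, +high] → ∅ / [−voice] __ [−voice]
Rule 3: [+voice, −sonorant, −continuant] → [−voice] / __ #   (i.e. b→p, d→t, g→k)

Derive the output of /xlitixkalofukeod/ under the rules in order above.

xlidixkalovugeot

Rule 1 (intervocalic voicing): /t/ is a voiceless obstruent between vowels /i/ and /i/, so it voices to [d]. /f/ is a voiceless obstruent between vowels /o/ and /u/, so it voices to [v]. /k/ is a voiceless obstruent between vowels /u/ and /e/, so it voices to [g]. /xlitixkalofukeod/ → xlidixkalovugeod.
Rule 2 (high vowel syncope): no segment meets the environment; /xlidixkalovugeod/ is unchanged.
Rule 3 (final devoicing): /d/ is a voiced stop in word-final position, so it devoices to [t]. /xlidixkalovugeod/ → xlidixkalovugeot.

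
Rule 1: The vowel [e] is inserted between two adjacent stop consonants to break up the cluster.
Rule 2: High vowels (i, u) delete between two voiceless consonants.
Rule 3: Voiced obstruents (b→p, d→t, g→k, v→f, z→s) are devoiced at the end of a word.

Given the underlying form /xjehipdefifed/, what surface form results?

xjehpedeffet

Rule 1 (stop-cluster e-epenthesis): /p/ and /d/ form a stop–stop cluster, so [e] is inserted between them. /xjehipdefifed/ → xjehipedefifed.
Rule 2 (high vowel syncope): /i/ is a high vowel flanked by voiceless consonants /h/ and /p/, so it deletes. /i/ is a high vowel flanked by voiceless consonants /f/ and /f/, so it deletes. /xjehipedefifed/ → xjehpedeffed.
Rule 3 (final devoicing): /d/ is a voiced obstruent in word-final position, so it devoices to [t]. /xjehpedeffed/ → xjehpedeffet.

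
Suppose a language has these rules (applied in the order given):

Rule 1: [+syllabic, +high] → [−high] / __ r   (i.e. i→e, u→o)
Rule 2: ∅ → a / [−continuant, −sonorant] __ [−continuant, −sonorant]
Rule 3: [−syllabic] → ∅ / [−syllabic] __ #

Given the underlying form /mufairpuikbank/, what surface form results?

mufaerpuikaban

Rule 1 (pre-rhotic lowering): /i/ is a high vowel immediately before /r/, so it lowers to [e]. /mufairpuikbank/ → mufaerpuikbank.
Rule 2 (stop-cluster a-epenthesis): /k/ and /b/ form a stop–stop cluster, so [a] is inserted between them. /mufaerpuikbank/ → mufaerpuikabank.
Rule 3 (final cluster simplification): /k/ is the second consonant of a word-final cluster /nk/, so it deletes. /mufaerpuikabank/ → mufaerpuikaban.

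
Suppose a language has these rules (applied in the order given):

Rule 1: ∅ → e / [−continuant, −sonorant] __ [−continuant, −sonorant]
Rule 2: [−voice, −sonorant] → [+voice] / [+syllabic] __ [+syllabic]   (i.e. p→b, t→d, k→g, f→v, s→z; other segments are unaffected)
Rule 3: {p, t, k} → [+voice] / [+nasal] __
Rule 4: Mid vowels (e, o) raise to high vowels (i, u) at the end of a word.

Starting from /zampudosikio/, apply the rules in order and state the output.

zambudozigiu

Rule 1 (stop-cluster e-epenthesis): no segment meets the environment; /zampudosikio/ is unchanged.
Rule 2 (intervocalic voicing): /s/ is a voiceless obstruent between vowels /o/ and /i/, so it voices to [z]. /k/ is a voiceless obstruent between vowels /i/ and /i/, so it voices to [g]. /zampudosikio/ → zampudozigio.
Rule 3 (post-nasal voicing): /p/ is a voiceless stop immediately after the nasal /m/, so it voices to [b]. /zampudozigio/ → zambudozigio.
Rule 4 (final vowel raising): /o/ is a mid vowel in word-final position, so it raises to [u]. /zambudozigio/ → zambudozigiu.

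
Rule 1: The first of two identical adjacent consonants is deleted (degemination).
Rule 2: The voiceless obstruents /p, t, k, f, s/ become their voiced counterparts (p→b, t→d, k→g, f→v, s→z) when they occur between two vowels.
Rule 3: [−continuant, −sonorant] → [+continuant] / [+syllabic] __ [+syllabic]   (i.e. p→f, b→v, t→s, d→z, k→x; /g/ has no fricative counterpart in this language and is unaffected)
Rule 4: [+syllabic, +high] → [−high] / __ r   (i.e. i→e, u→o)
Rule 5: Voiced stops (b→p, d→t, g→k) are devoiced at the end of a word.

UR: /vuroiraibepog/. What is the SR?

Rule 1 (degemination): no segment meets the environment; /vuroiraibepog/ is unchanged.
Rule 2 (intervocalic voicing): /p/ is a voiceless obstruent between vowels /e/ and /o/, so it voices to [b]. /vuroiraibepog/ → vuroiraibebog.
Rule 3 (intervocalic spirantization): /b/ is a stop between vowels /i/ and /e/, so it spirantizes to the fricative [v]. /b/ is a stop between vowels /e/ and /o/, so it spirantizes to the fricative [v]. /vuroiraibebog/ → vuroiraivevog.
Rule 4 (pre-rhotic lowering): /u/ is a high vowel immediately before /r/, so it lowers to [o]. /i/ is a high vowel immediately before /r/, so it lowers to [e]. /vuroiraivevog/ → voroeraivevog.
Rule 5 (final devoicing): /g/ is a voiced stop in word-final position, so it devoices to [k]. /voroeraivevog/ → voroeraivevok.

voroeraivevok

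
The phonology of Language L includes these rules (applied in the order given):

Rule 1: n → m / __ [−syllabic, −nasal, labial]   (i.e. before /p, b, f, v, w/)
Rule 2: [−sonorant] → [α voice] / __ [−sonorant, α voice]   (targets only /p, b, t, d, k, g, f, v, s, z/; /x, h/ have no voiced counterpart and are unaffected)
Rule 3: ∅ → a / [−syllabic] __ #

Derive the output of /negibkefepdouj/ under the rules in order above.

negipkefebdouja

Rule 1 (nasal place assimilation): no segment meets the environment; /negibkefepdouj/ is unchanged.
Rule 2 (regressive voicing assimilation): /b/ precedes the voiceless obstruent /k/, so it devoices to [p] by assimilation. /p/ precedes the voiced obstruent /d/, so it voices to [b] by assimilation. /negibkefepdouj/ → negipkefebdouj.
Rule 3 (final a-epenthesis): the form ends in the consonant /j/, so [a] is inserted word-finally. /negipkefebdouj/ → negipkefebdouja.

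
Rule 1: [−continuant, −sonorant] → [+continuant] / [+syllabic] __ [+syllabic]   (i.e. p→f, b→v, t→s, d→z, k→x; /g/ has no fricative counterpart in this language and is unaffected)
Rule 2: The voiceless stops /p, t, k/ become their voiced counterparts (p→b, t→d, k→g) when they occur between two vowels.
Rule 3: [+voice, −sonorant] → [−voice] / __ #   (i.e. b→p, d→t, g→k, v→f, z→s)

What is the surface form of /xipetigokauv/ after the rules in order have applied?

Rule 1 (intervocalic spirantization): /p/ is a stop between vowels /i/ and /e/, so it spirantizes to the fricative [f]. /t/ is a stop between vowels /e/ and /i/, so it spirantizes to the fricative [s]. /k/ is a stop between vowels /o/ and /a/, so it spirantizes to the fricative [x]. /xipetigokauv/ → xifesigoxauv.
Rule 2 (intervocalic voicing): no segment meets the environment; /xifesigoxauv/ is unchanged.
Rule 3 (final devoicing): /v/ is a voiced obstruent in word-final position, so it devoices to [f]. /xifesigoxauv/ → xifesigoxauf.

xifesigoxauf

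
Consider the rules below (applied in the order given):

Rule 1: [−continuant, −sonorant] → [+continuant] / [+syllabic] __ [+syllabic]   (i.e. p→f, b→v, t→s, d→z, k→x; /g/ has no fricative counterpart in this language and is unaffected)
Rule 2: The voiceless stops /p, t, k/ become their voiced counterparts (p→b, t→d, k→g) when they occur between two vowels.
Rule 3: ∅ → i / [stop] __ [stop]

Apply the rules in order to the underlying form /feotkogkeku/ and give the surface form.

Rule 1 (intervocalic spirantization): /k/ is a stop between vowels /e/ and /u/, so it spirantizes to the fricative [x]. /feotkogkeku/ → feotkogkexu.
Rule 2 (intervocalic voicing): no segment meets the environment; /feotkogkexu/ is unchanged.
Rule 3 (stop-cluster i-epenthesis): /t/ and /k/ form a stop–stop cluster, so [i] is inserted between them. /g/ and /k/ form a stop–stop cluster, so [i] is inserted between them. /feotkogkexu/ → feotikogikexu.

feotikogikexu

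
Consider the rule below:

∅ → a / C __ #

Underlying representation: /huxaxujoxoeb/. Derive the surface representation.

the form ends in the consonant /b/, so [a] is inserted word-finally.
Surface form: [huxaxujoxoeba].

huxaxujoxoeba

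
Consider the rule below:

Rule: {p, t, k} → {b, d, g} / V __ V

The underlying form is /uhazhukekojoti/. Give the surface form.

/k/ is a voiceless stop between vowels /u/ and /e/, so it voices to [g].
/k/ is a voiceless stop between vowels /e/ and /o/, so it voices to [g].
/t/ is a voiceless stop between vowels /o/ and /i/, so it voices to [d].
Surface form: [uhazhugegojodi].

uhazhugegojodi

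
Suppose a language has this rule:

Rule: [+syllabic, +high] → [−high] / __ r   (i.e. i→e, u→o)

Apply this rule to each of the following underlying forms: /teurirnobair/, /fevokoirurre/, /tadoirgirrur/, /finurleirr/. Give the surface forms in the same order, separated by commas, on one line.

teorernobaer, fevokoerorre, tadoergerror, finorleerr

/teurirnobair/: /u/ is a high vowel immediately before /r/, so it lowers to [o]. /i/ is a high vowel immediately before /r/, so it lowers to [e]. /i/ is a high vowel immediately before /r/, so it lowers to [e]. → [teorernobaer].
/fevokoirurre/: /i/ is a high vowel immediately before /r/, so it lowers to [e]. /u/ is a high vowel immediately before /r/, so it lowers to [o]. → [fevokoerorre].
/tadoirgirrur/: /i/ is a high vowel immediately before /r/, so it lowers to [e]. /i/ is a high vowel immediately before /r/, so it lowers to [e]. /u/ is a high vowel immediately before /r/, so it lowers to [o]. → [tadoergerror].
/finurleirr/: /u/ is a high vowel immediately before /r/, so it lowers to [o]. /i/ is a high vowel immediately before /r/, so it lowers to [e]. → [finorleerr].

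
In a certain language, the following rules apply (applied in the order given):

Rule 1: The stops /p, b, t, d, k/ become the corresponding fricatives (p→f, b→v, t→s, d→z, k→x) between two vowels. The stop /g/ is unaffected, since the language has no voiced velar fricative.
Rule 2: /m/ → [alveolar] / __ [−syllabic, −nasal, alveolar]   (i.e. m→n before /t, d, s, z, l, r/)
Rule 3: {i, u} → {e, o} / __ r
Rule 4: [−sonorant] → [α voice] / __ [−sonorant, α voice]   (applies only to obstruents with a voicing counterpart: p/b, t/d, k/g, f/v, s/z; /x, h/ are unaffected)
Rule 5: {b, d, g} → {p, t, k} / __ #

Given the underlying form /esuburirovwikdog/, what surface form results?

Rule 1 (intervocalic spirantization): /b/ is a stop between vowels /u/ and /u/, so it spirantizes to the fricative [v]. /esuburirovwikdog/ → esuvurirovwikdog.
Rule 2 (nasal place assimilation): no segment meets the environment; /esuvurirovwikdog/ is unchanged.
Rule 3 (pre-rhotic lowering): /u/ is a high vowel immediately before /r/, so it lowers to [o]. /i/ is a high vowel immediately before /r/, so it lowers to [e]. /esuvurirovwikdog/ → esuvorerovwikdog.
Rule 4 (regressive voicing assimilation): /k/ precedes the voiced obstruent /d/, so it voices to [g] by assimilation. /esuvorerovwikdog/ → esuvorerovwigdog.
Rule 5 (final devoicing): /g/ is a voiced stop in word-final position, so it devoices to [k]. /esuvorerovwigdog/ → esuvorerovwigdok.

esuvorerovwigdok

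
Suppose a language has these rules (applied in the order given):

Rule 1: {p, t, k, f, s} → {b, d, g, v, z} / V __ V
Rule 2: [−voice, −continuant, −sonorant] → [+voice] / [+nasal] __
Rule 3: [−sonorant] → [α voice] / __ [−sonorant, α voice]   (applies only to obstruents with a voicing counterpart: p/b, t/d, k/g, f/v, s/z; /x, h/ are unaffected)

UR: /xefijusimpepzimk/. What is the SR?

Rule 1 (intervocalic voicing): /f/ is a voiceless obstruent between vowels /e/ and /i/, so it voices to [v]. /s/ is a voiceless obstruent between vowels /u/ and /i/, so it voices to [z]. /xefijusimpepzimk/ → xevijuzimpepzimk.
Rule 2 (post-nasal voicing): /p/ is a voiceless stop immediately after the nasal /m/, so it voices to [b]. /k/ is a voiceless stop immediately after the nasal /m/, so it voices to [g]. /xevijuzimpepzimk/ → xevijuzimbepzimg.
Rule 3 (regressive voicing assimilation): /p/ precedes the voiced obstruent /z/, so it voices to [b] by assimilation. /xevijuzimbepzimg/ → xevijuzimbebzimg.

xevijuzimbebzimg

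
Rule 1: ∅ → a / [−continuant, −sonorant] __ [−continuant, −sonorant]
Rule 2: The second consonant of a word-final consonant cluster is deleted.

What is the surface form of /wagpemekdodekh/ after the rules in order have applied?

wagapemekadodek

Rule 1 (stop-cluster a-epenthesis): /g/ and /p/ form a stop–stop cluster, so [a] is inserted between them. /k/ and /d/ form a stop–stop cluster, so [a] is inserted between them. /wagpemekdodekh/ → wagapemekadodekh.
Rule 2 (final cluster simplification): /h/ is the second consonant of a word-final cluster /kh/, so it deletes. /wagapemekadodekh/ → wagapemekadodek.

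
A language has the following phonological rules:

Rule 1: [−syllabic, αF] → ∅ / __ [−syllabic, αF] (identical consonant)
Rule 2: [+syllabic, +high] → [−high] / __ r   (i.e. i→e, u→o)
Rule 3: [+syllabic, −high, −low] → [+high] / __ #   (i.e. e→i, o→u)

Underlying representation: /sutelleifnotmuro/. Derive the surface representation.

Rule 1 (degemination): /ll/ is a geminate; the first /l/ deletes. /sutelleifnotmuro/ → suteleifnotmuro.
Rule 2 (pre-rhotic lowering): /u/ is a high vowel immediately before /r/, so it lowers to [o]. /suteleifnotmuro/ → suteleifnotmoro.
Rule 3 (final vowel raising): /o/ is a mid vowel in word-final position, so it raises to [u]. /suteleifnotmoro/ → suteleifnotmoru.

suteleifnotmoru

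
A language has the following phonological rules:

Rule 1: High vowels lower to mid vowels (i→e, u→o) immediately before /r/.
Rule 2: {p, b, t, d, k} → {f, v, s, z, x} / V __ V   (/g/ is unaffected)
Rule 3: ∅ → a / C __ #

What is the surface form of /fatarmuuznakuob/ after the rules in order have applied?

fasarmuuznaxuoba

Rule 1 (pre-rhotic lowering): no segment meets the environment; /fatarmuuznakuob/ is unchanged.
Rule 2 (intervocalic spirantization): /t/ is a stop between vowels /a/ and /a/, so it spirantizes to the fricative [s]. /k/ is a stop between vowels /a/ and /u/, so it spirantizes to the fricative [x]. /fatarmuuznakuob/ → fasarmuuznaxuob.
Rule 3 (final a-epenthesis): the form ends in the consonant /b/, so [a] is inserted word-finally. /fasarmuuznaxuob/ → fasarmuuznaxuoba.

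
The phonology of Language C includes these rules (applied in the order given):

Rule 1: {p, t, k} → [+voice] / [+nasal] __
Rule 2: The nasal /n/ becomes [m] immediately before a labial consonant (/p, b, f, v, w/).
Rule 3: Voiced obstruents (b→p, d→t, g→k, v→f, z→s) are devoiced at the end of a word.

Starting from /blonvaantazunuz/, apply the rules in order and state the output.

blomvaandazunus

Rule 1 (post-nasal voicing): /t/ is a voiceless stop immediately after the nasal /n/, so it voices to [d]. /blonvaantazunuz/ → blonvaandazunuz.
Rule 2 (nasal place assimilation): /n/ precedes the labial consonant /v/, so it assimilates in place to [m]. /blonvaandazunuz/ → blomvaandazunuz.
Rule 3 (final devoicing): /z/ is a voiced obstruent in word-final position, so it devoices to [s]. /blomvaandazunuz/ → blomvaandazunus.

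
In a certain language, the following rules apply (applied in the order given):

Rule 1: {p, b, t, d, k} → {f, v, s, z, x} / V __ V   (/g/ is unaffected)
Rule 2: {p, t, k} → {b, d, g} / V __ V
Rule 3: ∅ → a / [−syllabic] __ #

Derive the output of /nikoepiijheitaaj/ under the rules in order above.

Rule 1 (intervocalic spirantization): /k/ is a stop between vowels /i/ and /o/, so it spirantizes to the fricative [x]. /p/ is a stop between vowels /e/ and /i/, so it spirantizes to the fricative [f]. /t/ is a stop between vowels /i/ and /a/, so it spirantizes to the fricative [s]. /nikoepiijheitaaj/ → nixoefiijheisaaj.
Rule 2 (intervocalic voicing): no segment meets the environment; /nixoefiijheisaaj/ is unchanged.
Rule 3 (final a-epenthesis): the form ends in the consonant /j/, so [a] is inserted word-finally. /nixoefiijheisaaj/ → nixoefiijheisaaja.

nixoefiijheisaaja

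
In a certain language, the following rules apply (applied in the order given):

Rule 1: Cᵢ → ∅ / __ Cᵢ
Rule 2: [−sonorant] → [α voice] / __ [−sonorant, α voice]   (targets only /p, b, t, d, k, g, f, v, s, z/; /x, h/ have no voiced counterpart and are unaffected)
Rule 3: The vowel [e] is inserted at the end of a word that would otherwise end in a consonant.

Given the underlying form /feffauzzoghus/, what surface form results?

Rule 1 (degemination): /ff/ is a geminate; the first /f/ deletes. /zz/ is a geminate; the first /z/ deletes. /feffauzzoghus/ → fefauzoghus.
Rule 2 (regressive voicing assimilation): /g/ precedes the voiceless obstruent /h/, so it devoices to [k] by assimilation. /fefauzoghus/ → fefauzokhus.
Rule 3 (final e-epenthesis): the form ends in the consonant /s/, so [e] is inserted word-finally. /fefauzokhus/ → fefauzokhuse.

fefauzokhuse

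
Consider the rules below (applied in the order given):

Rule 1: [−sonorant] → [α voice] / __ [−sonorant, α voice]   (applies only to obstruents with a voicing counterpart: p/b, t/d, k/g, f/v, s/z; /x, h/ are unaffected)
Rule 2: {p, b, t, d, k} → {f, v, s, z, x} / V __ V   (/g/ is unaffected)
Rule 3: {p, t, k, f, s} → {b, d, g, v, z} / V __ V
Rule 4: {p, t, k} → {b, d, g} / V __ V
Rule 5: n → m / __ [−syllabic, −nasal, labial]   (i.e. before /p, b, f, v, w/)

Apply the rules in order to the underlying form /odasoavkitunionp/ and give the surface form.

ozazoafkizuniomp

Rule 1 (regressive voicing assimilation): /v/ precedes the voiceless obstruent /k/, so it devoices to [f] by assimilation. /odasoavkitunionp/ → odasoafkitunionp.
Rule 2 (intervocalic spirantization): /d/ is a stop between vowels /o/ and /a/, so it spirantizes to the fricative [z]. /t/ is a stop between vowels /i/ and /u/, so it spirantizes to the fricative [s]. /odasoafkitunionp/ → ozasoafkisunionp.
Rule 3 (intervocalic voicing): /s/ is a voiceless obstruent between vowels /a/ and /o/, so it voices to [z]. /s/ is a voiceless obstruent between vowels /i/ and /u/, so it voices to [z]. /ozasoafkisunionp/ → ozazoafkizunionp.
Rule 4 (intervocalic voicing): no segment meets the environment; /ozazoafkizunionp/ is unchanged.
Rule 5 (nasal place assimilation): /n/ precedes the labial consonant /p/, so it assimilates in place to [m]. /ozazoafkizunionp/ → ozazoafkizuniomp.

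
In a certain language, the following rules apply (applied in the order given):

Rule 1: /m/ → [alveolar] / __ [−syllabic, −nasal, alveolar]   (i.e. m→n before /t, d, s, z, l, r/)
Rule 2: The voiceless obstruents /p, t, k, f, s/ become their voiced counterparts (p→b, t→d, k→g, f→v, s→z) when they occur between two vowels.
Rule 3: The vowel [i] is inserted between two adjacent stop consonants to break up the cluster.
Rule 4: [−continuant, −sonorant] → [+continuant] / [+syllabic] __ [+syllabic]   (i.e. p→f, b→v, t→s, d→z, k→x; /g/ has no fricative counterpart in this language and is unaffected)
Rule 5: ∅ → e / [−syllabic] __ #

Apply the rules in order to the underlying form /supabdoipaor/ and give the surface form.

Rule 1 (nasal place assimilation): no segment meets the environment; /supabdoipaor/ is unchanged.
Rule 2 (intervocalic voicing): /p/ is a voiceless obstruent between vowels /u/ and /a/, so it voices to [b]. /p/ is a voiceless obstruent between vowels /i/ and /a/, so it voices to [b]. /supabdoipaor/ → subabdoibaor.
Rule 3 (stop-cluster i-epenthesis): /b/ and /d/ form a stop–stop cluster, so [i] is inserted between them. /subabdoibaor/ → subabidoibaor.
Rule 4 (intervocalic spirantization): /b/ is a stop between vowels /u/ and /a/, so it spirantizes to the fricative [v]. /b/ is a stop between vowels /a/ and /i/, so it spirantizes to the fricative [v]. /d/ is a stop between vowels /i/ and /o/, so it spirantizes to the fricative [z]. /b/ is a stop between vowels /i/ and /a/, so it spirantizes to the fricative [v]. /subabidoibaor/ → suvavizoivaor.
Rule 5 (final e-epenthesis): the form ends in the consonant /r/, so [e] is inserted word-finally. /suvavizoivaor/ → suvavizoivaore.

suvavizoivaore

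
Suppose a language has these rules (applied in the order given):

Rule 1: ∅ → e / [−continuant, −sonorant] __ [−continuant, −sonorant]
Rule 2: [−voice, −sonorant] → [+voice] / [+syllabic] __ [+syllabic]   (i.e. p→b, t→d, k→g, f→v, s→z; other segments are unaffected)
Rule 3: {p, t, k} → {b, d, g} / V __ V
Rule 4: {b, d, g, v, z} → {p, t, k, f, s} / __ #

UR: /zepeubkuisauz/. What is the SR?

zebeubeguizaus

Rule 1 (stop-cluster e-epenthesis): /b/ and /k/ form a stop–stop cluster, so [e] is inserted between them. /zepeubkuisauz/ → zepeubekuisauz.
Rule 2 (intervocalic voicing): /p/ is a voiceless obstruent between vowels /e/ and /e/, so it voices to [b]. /k/ is a voiceless obstruent between vowels /e/ and /u/, so it voices to [g]. /s/ is a voiceless obstruent between vowels /i/ and /a/, so it voices to [z]. /zepeubekuisauz/ → zebeubeguizauz.
Rule 3 (intervocalic voicing): no segment meets the environment; /zebeubeguizauz/ is unchanged.
Rule 4 (final devoicing): /z/ is a voiced obstruent in word-final position, so it devoices to [s]. /zebeubeguizauz/ → zebeubeguizaus.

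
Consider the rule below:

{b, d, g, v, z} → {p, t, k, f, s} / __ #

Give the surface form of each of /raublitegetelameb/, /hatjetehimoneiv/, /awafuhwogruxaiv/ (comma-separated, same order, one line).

raublitegetelamep, hatjetehimoneif, awafuhwogruxaif

/raublitegetelameb/: /b/ is a voiced obstruent in word-final position, so it devoices to [p]. → [raublitegetelamep].
/hatjetehimoneiv/: /v/ is a voiced obstruent in word-final position, so it devoices to [f]. → [hatjetehimoneif].
/awafuhwogruxaiv/: /v/ is a voiced obstruent in word-final position, so it devoices to [f]. → [awafuhwogruxaif].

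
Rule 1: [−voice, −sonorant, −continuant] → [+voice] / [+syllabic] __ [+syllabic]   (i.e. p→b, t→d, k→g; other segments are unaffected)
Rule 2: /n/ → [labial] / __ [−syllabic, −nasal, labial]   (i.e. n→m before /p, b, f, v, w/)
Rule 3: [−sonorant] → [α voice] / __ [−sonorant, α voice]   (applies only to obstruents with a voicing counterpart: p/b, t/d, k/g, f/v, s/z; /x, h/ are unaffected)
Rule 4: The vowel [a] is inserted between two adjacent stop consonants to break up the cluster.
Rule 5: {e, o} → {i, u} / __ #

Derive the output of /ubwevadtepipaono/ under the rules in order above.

Rule 1 (intervocalic voicing): /p/ is a voiceless stop between vowels /e/ and /i/, so it voices to [b]. /p/ is a voiceless stop between vowels /i/ and /a/, so it voices to [b]. /ubwevadtepipaono/ → ubwevadtebibaono.
Rule 2 (nasal place assimilation): no segment meets the environment; /ubwevadtebibaono/ is unchanged.
Rule 3 (regressive voicing assimilation): /d/ precedes the voiceless obstruent /t/, so it devoices to [t] by assimilation. /ubwevadtebibaono/ → ubwevattebibaono.
Rule 4 (stop-cluster a-epenthesis): /t/ and /t/ form a stop–stop cluster, so [a] is inserted between them. /ubwevattebibaono/ → ubwevatatebibaono.
Rule 5 (final vowel raising): /o/ is a mid vowel in word-final position, so it raises to [u]. /ubwevatatebibaono/ → ubwevatatebibaonu.

ubwevatatebibaonu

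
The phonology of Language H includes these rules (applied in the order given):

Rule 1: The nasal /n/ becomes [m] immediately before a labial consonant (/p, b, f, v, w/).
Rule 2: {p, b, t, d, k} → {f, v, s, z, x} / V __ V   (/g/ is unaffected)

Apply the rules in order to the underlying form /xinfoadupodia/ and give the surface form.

ximfoazufozia

Rule 1 (nasal place assimilation): /n/ precedes the labial consonant /f/, so it assimilates in place to [m]. /xinfoadupodia/ → ximfoadupodia.
Rule 2 (intervocalic spirantization): /d/ is a stop between vowels /a/ and /u/, so it spirantizes to the fricative [z]. /p/ is a stop between vowels /u/ and /o/, so it spirantizes to the fricative [f]. /d/ is a stop between vowels /o/ and /i/, so it spirantizes to the fricative [z]. /ximfoadupodia/ → ximfoazufozia.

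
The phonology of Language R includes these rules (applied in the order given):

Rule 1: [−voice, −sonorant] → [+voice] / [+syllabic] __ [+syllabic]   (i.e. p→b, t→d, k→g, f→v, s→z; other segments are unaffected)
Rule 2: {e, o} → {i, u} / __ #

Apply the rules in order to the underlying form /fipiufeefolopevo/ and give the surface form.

Rule 1 (intervocalic voicing): /p/ is a voiceless obstruent between vowels /i/ and /i/, so it voices to [b]. /f/ is a voiceless obstruent between vowels /u/ and /e/, so it voices to [v]. /f/ is a voiceless obstruent between vowels /e/ and /o/, so it voices to [v]. /p/ is a voiceless obstruent between vowels /o/ and /e/, so it voices to [b]. /fipiufeefolopevo/ → fibiuveevolobevo.
Rule 2 (final vowel raising): /o/ is a mid vowel in word-final position, so it raises to [u]. /fibiuveevolobevo/ → fibiuveevolobevu.

fibiuveevolobevu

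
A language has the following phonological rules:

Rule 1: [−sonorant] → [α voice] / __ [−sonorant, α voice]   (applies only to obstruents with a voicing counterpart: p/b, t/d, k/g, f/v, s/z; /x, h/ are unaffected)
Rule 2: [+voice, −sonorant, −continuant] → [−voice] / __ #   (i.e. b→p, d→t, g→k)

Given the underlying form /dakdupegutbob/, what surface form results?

dagdupegudbop

Rule 1 (regressive voicing assimilation): /k/ precedes the voiced obstruent /d/, so it voices to [g] by assimilation. /t/ precedes the voiced obstruent /b/, so it voices to [d] by assimilation. /dakdupegutbob/ → dagdupegudbob.
Rule 2 (final devoicing): /b/ is a voiced stop in word-final position, so it devoices to [p]. /dagdupegudbob/ → dagdupegudbop.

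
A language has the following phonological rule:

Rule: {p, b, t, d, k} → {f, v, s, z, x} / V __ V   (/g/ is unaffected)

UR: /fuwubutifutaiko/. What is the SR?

fuwuvusifusaixo

/b/ is a stop between vowels /u/ and /u/, so it spirantizes to the fricative [v].
/t/ is a stop between vowels /u/ and /i/, so it spirantizes to the fricative [s].
/t/ is a stop between vowels /u/ and /a/, so it spirantizes to the fricative [s].
/k/ is a stop between vowels /i/ and /o/, so it spirantizes to the fricative [x].
Surface form: [fuwuvusifusaixo].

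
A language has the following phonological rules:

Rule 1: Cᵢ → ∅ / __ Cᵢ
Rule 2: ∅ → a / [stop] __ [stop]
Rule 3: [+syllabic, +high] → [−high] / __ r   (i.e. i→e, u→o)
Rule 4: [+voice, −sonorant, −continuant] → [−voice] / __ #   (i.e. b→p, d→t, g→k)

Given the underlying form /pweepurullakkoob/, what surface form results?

Rule 1 (degemination): /ll/ is a geminate; the first /l/ deletes. /kk/ is a geminate; the first /k/ deletes. /pweepurullakkoob/ → pweepurulakoob.
Rule 2 (stop-cluster a-epenthesis): no segment meets the environment; /pweepurulakoob/ is unchanged.
Rule 3 (pre-rhotic lowering): /u/ is a high vowel immediately before /r/, so it lowers to [o]. /pweepurulakoob/ → pweeporulakoob.
Rule 4 (final devoicing): /b/ is a voiced stop in word-final position, so it devoices to [p]. /pweeporulakoob/ → pweeporulakoop.

pweeporulakoop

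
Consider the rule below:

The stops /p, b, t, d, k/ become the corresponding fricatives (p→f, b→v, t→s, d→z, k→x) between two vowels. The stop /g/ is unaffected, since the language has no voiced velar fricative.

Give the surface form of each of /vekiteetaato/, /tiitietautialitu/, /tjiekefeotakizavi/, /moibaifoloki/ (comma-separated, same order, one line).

/vekiteetaato/: /k/ is a stop between vowels /e/ and /i/, so it spirantizes to the fricative [x]. /t/ is a stop between vowels /i/ and /e/, so it spirantizes to the fricative [s]. /t/ is a stop between vowels /e/ and /a/, so it spirantizes to the fricative [s]. /t/ is a stop between vowels /a/ and /o/, so it spirantizes to the fricative [s]. → [vexiseesaaso].
/tiitietautialitu/: /t/ is a stop between vowels /i/ and /i/, so it spirantizes to the fricative [s]. /t/ is a stop between vowels /e/ and /a/, so it spirantizes to the fricative [s]. /t/ is a stop between vowels /u/ and /i/, so it spirantizes to the fricative [s]. /t/ is a stop between vowels /i/ and /u/, so it spirantizes to the fricative [s]. → [tiisiesausialisu].
/tjiekefeotakizavi/: /k/ is a stop between vowels /e/ and /e/, so it spirantizes to the fricative [x]. /t/ is a stop between vowels /o/ and /a/, so it spirantizes to the fricative [s]. /k/ is a stop between vowels /a/ and /i/, so it spirantizes to the fricative [x]. → [tjiexefeosaxizavi].
/moibaifoloki/: /b/ is a stop between vowels /i/ and /a/, so it spirantizes to the fricative [v]. /k/ is a stop between vowels /o/ and /i/, so it spirantizes to the fricative [x]. → [moivaifoloxi].

vexiseesaaso, tiisiesausialisu, tjiexefeosaxizavi, moivaifoloxi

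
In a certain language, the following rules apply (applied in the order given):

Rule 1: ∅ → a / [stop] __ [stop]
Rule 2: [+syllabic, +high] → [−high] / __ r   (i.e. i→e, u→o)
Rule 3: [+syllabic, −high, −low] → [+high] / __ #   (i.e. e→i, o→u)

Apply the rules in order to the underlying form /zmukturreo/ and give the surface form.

Rule 1 (stop-cluster a-epenthesis): /k/ and /t/ form a stop–stop cluster, so [a] is inserted between them. /zmukturreo/ → zmukaturreo.
Rule 2 (pre-rhotic lowering): /u/ is a high vowel immediately before /r/, so it lowers to [o]. /zmukaturreo/ → zmukatorreo.
Rule 3 (final vowel raising): /o/ is a mid vowel in word-final position, so it raises to [u]. /zmukatorreo/ → zmukatorreu.

zmukatorreu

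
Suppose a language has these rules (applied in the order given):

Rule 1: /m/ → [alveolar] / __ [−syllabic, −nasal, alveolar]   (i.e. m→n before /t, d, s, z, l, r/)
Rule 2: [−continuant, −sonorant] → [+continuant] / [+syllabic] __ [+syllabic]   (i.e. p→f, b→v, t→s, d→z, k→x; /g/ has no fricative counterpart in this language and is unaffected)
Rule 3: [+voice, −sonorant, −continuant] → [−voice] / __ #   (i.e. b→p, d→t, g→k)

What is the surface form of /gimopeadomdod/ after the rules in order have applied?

Rule 1 (nasal place assimilation): /m/ precedes the alveolar consonant /d/, so it assimilates in place to [n]. /gimopeadomdod/ → gimopeadondod.
Rule 2 (intervocalic spirantization): /p/ is a stop between vowels /o/ and /e/, so it spirantizes to the fricative [f]. /d/ is a stop between vowels /a/ and /o/, so it spirantizes to the fricative [z]. /gimopeadondod/ → gimofeazondod.
Rule 3 (final devoicing): /d/ is a voiced stop in word-final position, so it devoices to [t]. /gimofeazondod/ → gimofeazondot.

gimofeazondot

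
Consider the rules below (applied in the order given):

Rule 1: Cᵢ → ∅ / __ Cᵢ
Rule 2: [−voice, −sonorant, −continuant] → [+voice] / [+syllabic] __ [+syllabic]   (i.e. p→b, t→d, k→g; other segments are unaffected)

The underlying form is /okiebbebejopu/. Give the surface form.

ogiebebejobu

Rule 1 (degemination): /bb/ is a geminate; the first /b/ deletes. /okiebbebejopu/ → okiebebejopu.
Rule 2 (intervocalic voicing): /k/ is a voiceless stop between vowels /o/ and /i/, so it voices to [g]. /p/ is a voiceless stop between vowels /o/ and /u/, so it voices to [b]. /okiebebejopu/ → ogiebebejobu.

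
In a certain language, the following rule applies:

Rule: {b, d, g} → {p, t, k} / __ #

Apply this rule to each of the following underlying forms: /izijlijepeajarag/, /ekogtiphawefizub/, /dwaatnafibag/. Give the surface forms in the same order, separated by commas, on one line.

izijlijepeajarak, ekogtiphawefizup, dwaatnafibak

/izijlijepeajarag/: /g/ is a voiced stop in word-final position, so it devoices to [k]. → [izijlijepeajarak].
/ekogtiphawefizub/: /b/ is a voiced stop in word-final position, so it devoices to [p]. → [ekogtiphawefizup].
/dwaatnafibag/: /g/ is a voiced stop in word-final position, so it devoices to [k]. → [dwaatnafibak].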